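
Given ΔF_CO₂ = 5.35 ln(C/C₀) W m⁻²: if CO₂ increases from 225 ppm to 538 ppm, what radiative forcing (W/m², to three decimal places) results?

ΔF = 4.664 W/m²

CO₂: 5.35 × ln(538/225) = 5.35 × ln(2.39111) = 5.35 × 0.87176 = 4.6639 W/m².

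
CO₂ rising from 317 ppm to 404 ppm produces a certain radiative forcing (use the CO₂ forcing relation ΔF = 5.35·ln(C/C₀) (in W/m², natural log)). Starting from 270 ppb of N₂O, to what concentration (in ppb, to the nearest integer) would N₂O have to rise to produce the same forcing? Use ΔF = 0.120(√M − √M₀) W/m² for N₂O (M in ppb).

M ≈ 742 ppb

CO₂ forcing: 5.35 × ln(404/317) = 5.35 × 0.242513 = 1.29744 W/m².
Set 0.120(√M − √270) = 1.29744: √M = 1.29744/0.120 + √270 = 10.8120 + 16.4317 = 27.2437.
M = (27.2437)² = 742.22 ppb.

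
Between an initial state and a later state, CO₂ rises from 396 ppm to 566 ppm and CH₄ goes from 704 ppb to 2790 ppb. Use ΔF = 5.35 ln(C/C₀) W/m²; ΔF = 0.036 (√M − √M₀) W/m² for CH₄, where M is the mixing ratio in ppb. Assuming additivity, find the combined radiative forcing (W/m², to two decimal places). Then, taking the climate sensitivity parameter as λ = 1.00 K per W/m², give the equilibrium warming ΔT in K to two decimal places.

CO₂: 5.35 × ln(566/396) = 5.35 × ln(1.42929) = 5.35 × 0.35718 = 1.9109 W/m².
CH₄: 0.036 × (√2790 − √704) = 0.036 × (52.8205 − 26.5330) = 0.036 × 26.2875 = 0.9464 W/m².
Total ΔF = 1.9109 + 0.9464 = 2.8573 W/m².
ΔT = λ ΔF = 1.00 × 2.86 = 2.8600 K.

ΔF = 2.86 W/m²; ΔT = 2.86 K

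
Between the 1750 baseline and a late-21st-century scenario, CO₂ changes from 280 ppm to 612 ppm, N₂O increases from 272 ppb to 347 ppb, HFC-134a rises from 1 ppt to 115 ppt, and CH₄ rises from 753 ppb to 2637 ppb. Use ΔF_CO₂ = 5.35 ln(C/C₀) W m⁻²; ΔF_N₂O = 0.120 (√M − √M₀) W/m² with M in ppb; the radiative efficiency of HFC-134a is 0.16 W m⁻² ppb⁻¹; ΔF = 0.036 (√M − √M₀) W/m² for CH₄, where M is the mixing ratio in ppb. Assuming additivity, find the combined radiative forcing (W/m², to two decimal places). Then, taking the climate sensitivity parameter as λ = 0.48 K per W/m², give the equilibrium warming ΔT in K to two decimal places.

ΔF = 5.32 W/m²; ΔT = 2.55 K

CO₂: 5.35 × ln(612/280) = 5.35 × ln(2.18571) = 5.35 × 0.78194 = 4.1834 W/m².
N₂O: 0.120 × (√347 − √272) = 0.120 × (18.6279 − 16.4924) = 0.120 × 2.1355 = 0.2563 W/m².
HFC-134a: Δ = 115 − 1 = 114 ppt = 0.114 ppb; ΔF = 0.16 × 0.114 = 0.0182 W/m².
CH₄: 0.036 × (√2637 − √753) = 0.036 × (51.3517 − 27.4408) = 0.036 × 23.9109 = 0.8608 W/m².
Total ΔF = 4.1834 + 0.2563 + 0.0182 + 0.8608 = 5.3187 W/m².
ΔT = λ ΔF = 0.48 × 5.32 = 2.5536 K.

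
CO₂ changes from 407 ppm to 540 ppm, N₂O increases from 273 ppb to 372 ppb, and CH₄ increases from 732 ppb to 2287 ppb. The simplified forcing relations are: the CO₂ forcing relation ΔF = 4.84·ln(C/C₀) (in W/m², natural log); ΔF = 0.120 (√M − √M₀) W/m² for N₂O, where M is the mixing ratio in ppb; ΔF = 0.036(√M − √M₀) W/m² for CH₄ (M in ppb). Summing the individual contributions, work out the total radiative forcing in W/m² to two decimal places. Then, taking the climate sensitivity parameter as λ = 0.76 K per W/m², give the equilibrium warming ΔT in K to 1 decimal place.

ΔF = 2.45 W/m²; ΔT = 1.9 K

CO₂: 4.84 × ln(540/407) = 4.84 × ln(1.32678) = 4.84 × 0.28275 = 1.3685 W/m².
N₂O: 0.120 × (√372 − √273) = 0.120 × (19.2873 − 16.5227) = 0.120 × 2.7646 = 0.3318 W/m².
CH₄: 0.036 × (√2287 − √732) = 0.036 × (47.8226 − 27.0555) = 0.036 × 20.7671 = 0.7476 W/m².
Total ΔF = 1.3685 + 0.3318 + 0.7476 = 2.4479 W/m².
ΔT = λ ΔF = 0.76 × 2.45 = 1.8620 K.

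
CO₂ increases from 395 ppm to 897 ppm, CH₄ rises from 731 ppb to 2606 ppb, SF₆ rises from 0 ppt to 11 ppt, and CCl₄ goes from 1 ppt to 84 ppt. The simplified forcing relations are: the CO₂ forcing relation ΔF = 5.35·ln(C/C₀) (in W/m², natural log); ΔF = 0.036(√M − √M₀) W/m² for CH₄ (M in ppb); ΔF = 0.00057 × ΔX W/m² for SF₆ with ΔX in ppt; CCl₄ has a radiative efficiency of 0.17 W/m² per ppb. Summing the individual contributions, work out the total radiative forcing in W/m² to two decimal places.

CO₂: 5.35 × ln(897/395) = 5.35 × ln(2.27089) = 5.35 × 0.82017 = 4.3879 W/m².
CH₄: 0.036 × (√2606 − √731) = 0.036 × (51.0490 − 27.0370) = 0.036 × 24.0120 = 0.8644 W/m².
SF₆: ΔF = 0.00057 × (11 − 0) = 0.00057 × 11 = 0.0063 W/m².
CCl₄: Δ = 84 − 1 = 83 ppt = 0.083 ppb; ΔF = 0.17 × 0.083 = 0.0141 W/m².
Total ΔF = 4.3879 + 0.8644 + 0.0063 + 0.0141 = 5.2727 W/m².

ΔF = 5.27 W/m²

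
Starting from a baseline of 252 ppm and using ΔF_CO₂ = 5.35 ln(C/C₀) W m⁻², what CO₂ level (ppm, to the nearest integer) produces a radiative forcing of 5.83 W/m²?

Set 5.35 ln(C/252) = 5.83, so ln(C/252) = 5.83/5.35 = 1.08972.
Then C/252 = e^1.08972 = 2.97344, giving C = 252 × 2.97344 = 749.31 ppm.

C ≈ 749 ppm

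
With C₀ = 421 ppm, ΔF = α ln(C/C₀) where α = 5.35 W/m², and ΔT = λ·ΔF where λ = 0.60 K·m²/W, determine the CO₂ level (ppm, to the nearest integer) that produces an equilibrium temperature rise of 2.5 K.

C ≈ 917 ppm

Required forcing: ΔF = ΔT/λ = 2.5/0.60 = 4.1667 W/m².
Then ln(C/421) = ΔF/5.35 = 4.1667/5.35 = 0.77882.
So C = 421 × e^0.77882 = 421 × 2.17890 = 917.32 ppm.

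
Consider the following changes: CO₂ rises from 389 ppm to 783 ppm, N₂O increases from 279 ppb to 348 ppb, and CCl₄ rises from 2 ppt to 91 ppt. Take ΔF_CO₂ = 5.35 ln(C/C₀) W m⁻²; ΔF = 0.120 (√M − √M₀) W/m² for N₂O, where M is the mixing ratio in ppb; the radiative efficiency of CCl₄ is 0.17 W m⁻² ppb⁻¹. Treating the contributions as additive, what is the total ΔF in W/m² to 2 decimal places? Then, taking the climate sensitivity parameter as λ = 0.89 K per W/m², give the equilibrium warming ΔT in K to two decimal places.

CO₂: 5.35 × ln(783/389) = 5.35 × ln(2.01285) = 5.35 × 0.69955 = 3.7426 W/m².
N₂O: 0.120 × (√348 − √279) = 0.120 × (18.6548 − 16.7033) = 0.120 × 1.9515 = 0.2342 W/m².
CCl₄: Δ = 91 − 2 = 89 ppt = 0.089 ppb; ΔF = 0.17 × 0.089 = 0.0151 W/m².
Total ΔF = 3.7426 + 0.2342 + 0.0151 = 3.9919 W/m².
ΔT = λ ΔF = 0.89 × 3.99 = 3.5511 K.

ΔF = 3.99 W/m²; ΔT = 3.55 K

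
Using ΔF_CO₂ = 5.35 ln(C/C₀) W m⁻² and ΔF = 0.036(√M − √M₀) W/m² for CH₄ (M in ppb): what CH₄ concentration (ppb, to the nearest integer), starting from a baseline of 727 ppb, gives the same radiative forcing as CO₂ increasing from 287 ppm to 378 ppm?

CO₂ forcing: 5.35 × ln(378/287) = 5.35 × 0.275412 = 1.47345 W/m².
Set 0.036(√M − √727) = 1.47345: √M = 1.47345/0.036 + √727 = 40.9292 + 26.9629 = 67.8921.
M = (67.8921)² = 4609.34 ppb.

M ≈ 4609 ppb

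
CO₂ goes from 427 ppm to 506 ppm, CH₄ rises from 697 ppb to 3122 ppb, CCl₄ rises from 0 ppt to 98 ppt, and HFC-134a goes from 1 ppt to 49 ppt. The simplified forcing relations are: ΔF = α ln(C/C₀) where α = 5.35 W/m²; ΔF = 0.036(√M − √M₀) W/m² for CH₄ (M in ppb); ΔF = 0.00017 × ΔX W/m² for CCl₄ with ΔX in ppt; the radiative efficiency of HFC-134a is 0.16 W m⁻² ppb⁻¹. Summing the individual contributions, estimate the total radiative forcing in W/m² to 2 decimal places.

CO₂: 5.35 × ln(506/427) = 5.35 × ln(1.18501) = 5.35 × 0.16975 = 0.9082 W/m².
CH₄: 0.036 × (√3122 − √697) = 0.036 × (55.8749 − 26.4008) = 0.036 × 29.4741 = 1.0611 W/m².
CCl₄: ΔF = 0.00017 × (98 − 0) = 0.00017 × 98 = 0.0167 W/m².
HFC-134a: Δ = 49 − 1 = 48 ppt = 0.048 ppb; ΔF = 0.16 × 0.048 = 0.0077 W/m².
Total ΔF = 0.9082 + 1.0611 + 0.0167 + 0.0077 = 1.9937 W/m².

ΔF = 1.99 W/m²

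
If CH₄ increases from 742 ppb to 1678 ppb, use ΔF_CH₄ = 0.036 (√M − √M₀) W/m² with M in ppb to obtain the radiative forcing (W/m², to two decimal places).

ΔF = 0.49 W/m²

CH₄: 0.036 × (√1678 − √742) = 0.036 × (40.9634 − 27.2397) = 0.036 × 13.7237 = 0.4941 W/m².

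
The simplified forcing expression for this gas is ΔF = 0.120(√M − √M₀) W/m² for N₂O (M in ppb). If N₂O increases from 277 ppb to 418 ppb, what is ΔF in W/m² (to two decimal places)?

N₂O: 0.120 × (√418 − √277) = 0.120 × (20.4450 − 16.6433) = 0.120 × 3.8017 = 0.4562 W/m².

ΔF = 0.46 W/m²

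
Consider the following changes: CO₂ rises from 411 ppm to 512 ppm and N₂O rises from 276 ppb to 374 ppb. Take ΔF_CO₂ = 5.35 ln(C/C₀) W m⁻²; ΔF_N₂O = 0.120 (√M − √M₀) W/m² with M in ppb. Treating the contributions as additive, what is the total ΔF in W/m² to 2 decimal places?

CO₂: 5.35 × ln(512/411) = 5.35 × ln(1.24574) = 5.35 × 0.21973 = 1.1756 W/m².
N₂O: 0.120 × (√374 − √276) = 0.120 × (19.3391 − 16.6132) = 0.120 × 2.7259 = 0.3271 W/m².
Total ΔF = 1.1756 + 0.3271 = 1.5027 W/m².

ΔF = 1.50 W/m²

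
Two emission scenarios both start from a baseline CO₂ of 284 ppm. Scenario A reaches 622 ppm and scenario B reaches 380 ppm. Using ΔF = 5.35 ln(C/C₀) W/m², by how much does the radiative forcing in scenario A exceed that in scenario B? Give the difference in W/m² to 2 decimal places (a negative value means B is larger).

ΔF_A − ΔF_B = 2.64 W/m²

ΔF_A = 5.35 ln(622/284) = 5.35 × 0.78397 = 4.1942 W/m².
ΔF_B = 5.35 ln(380/284) = 5.35 × 0.29120 = 1.5579 W/m².
Difference: 4.1942 − 1.5579 = 2.6363 W/m².
(Equivalently, ΔF_A − ΔF_B = 5.35 ln(622/380) = 5.35 × 0.49277 = 2.6363 W/m².)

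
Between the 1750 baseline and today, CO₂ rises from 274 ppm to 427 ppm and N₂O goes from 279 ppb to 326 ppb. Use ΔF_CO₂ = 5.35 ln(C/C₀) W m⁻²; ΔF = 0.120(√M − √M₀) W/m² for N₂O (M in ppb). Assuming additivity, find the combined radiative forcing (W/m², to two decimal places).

ΔF = 2.54 W/m²

CO₂: 5.35 × ln(427/274) = 5.35 × ln(1.55839) = 5.35 × 0.44365 = 2.3735 W/m².
N₂O: 0.120 × (√326 − √279) = 0.120 × (18.0555 − 16.7033) = 0.120 × 1.3522 = 0.1623 W/m².
Total ΔF = 2.3735 + 0.1623 = 2.5358 W/m².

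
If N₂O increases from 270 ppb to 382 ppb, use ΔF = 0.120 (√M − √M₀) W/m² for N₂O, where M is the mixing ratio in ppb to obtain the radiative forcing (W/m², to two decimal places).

N₂O: 0.120 × (√382 − √270) = 0.120 × (19.5448 − 16.4317) = 0.120 × 3.1131 = 0.3736 W/m².

ΔF = 0.37 W/m²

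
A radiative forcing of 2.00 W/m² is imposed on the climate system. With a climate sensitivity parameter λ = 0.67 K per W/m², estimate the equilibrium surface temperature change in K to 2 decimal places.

ΔT = λ ΔF = 0.67 × 2.00 = 1.3400 K.

ΔT = 1.34 K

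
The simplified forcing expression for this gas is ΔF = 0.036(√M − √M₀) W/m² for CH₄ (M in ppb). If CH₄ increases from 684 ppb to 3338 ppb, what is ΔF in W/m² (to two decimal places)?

ΔF = 1.14 W/m²

CH₄: 0.036 × (√3338 − √684) = 0.036 × (57.7754 − 26.1534) = 0.036 × 31.6220 = 1.1384 W/m².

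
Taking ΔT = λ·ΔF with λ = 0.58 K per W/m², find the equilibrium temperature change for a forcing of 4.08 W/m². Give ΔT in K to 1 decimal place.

ΔT = 2.4 K

ΔT = λ ΔF = 0.58 × 4.08 = 2.3664 K.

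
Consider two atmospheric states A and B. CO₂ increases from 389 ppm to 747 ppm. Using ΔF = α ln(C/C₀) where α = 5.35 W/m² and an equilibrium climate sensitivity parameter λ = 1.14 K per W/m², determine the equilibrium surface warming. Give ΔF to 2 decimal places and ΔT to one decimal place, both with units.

CO₂: 5.35 × ln(747/389) = 5.35 × ln(1.92031) = 5.35 × 0.65249 = 3.4908 W/m².
ΔT = λ ΔF = 1.14 × 3.49 = 3.9786 K.

ΔF = 3.49 W/m²; ΔT = 4.0 K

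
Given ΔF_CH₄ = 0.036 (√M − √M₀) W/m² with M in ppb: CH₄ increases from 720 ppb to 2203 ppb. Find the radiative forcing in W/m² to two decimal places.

ΔF = 0.72 W/m²

CH₄: 0.036 × (√2203 − √720) = 0.036 × (46.9361 − 26.8328) = 0.036 × 20.1033 = 0.7237 W/m².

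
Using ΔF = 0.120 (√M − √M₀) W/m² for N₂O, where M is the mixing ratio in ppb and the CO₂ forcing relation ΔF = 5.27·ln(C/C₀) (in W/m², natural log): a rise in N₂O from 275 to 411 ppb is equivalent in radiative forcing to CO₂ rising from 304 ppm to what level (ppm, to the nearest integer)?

N₂O forcing: 0.120 × (√411 − √275) = 0.120 × (20.2731 − 16.5831) = 0.120 × 3.6900 = 0.44280 W/m².
Set 5.27 ln(C/304) = 0.44280: ln(C/304) = 0.44280/5.27 = 0.08402, so C = 304 × e^0.08402 = 304 × 1.08765 = 330.65 ppm.

C ≈ 331 ppm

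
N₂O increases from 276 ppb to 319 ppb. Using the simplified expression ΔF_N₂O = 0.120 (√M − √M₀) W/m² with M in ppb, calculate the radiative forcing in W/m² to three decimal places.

ΔF = 0.150 W/m²

N₂O: 0.120 × (√319 − √276) = 0.120 × (17.8606 − 16.6132) = 0.120 × 1.2474 = 0.1497 W/m².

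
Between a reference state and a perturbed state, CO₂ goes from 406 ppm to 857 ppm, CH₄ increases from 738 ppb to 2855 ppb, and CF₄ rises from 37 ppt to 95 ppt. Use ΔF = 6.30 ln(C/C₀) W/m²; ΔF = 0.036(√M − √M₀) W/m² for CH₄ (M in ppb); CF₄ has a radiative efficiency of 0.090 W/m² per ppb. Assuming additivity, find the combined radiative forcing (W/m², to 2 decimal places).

ΔF = 5.66 W/m²

CO₂: 6.30 × ln(857/406) = 6.30 × ln(2.11084) = 6.30 × 0.74709 = 4.7067 W/m².
CH₄: 0.036 × (√2855 − √738) = 0.036 × (53.4322 − 27.1662) = 0.036 × 26.2660 = 0.9456 W/m².
CF₄: Δ = 95 − 37 = 58 ppt = 0.058 ppb; ΔF = 0.090 × 0.058 = 0.0052 W/m².
Total ΔF = 4.7067 + 0.9456 + 0.0052 = 5.6575 W/m².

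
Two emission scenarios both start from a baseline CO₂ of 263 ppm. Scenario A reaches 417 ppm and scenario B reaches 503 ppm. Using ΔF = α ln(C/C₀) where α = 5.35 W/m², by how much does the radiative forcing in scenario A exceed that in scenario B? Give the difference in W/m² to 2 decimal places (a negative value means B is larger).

ΔF_A − ΔF_B = -1.00 W/m²

ΔF_A = 5.35 ln(417/263) = 5.35 × 0.46093 = 2.4660 W/m².
ΔF_B = 5.35 ln(503/263) = 5.35 × 0.64844 = 3.4692 W/m².
Difference: 2.4660 − 3.4692 = -1.0032 W/m².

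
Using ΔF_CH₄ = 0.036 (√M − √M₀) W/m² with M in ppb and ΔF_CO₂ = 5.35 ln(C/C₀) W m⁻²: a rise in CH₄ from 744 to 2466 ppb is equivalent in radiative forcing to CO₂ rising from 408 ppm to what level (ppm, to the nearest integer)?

C ≈ 474 ppm

CH₄ forcing: 0.036 × (√2466 − √744) = 0.036 × (49.6588 − 27.2764) = 0.036 × 22.3824 = 0.80577 W/m².
Set 5.35 ln(C/408) = 0.80577: ln(C/408) = 0.80577/5.35 = 0.15061, so C = 408 × e^0.15061 = 408 × 1.16254 = 474.32 ppm.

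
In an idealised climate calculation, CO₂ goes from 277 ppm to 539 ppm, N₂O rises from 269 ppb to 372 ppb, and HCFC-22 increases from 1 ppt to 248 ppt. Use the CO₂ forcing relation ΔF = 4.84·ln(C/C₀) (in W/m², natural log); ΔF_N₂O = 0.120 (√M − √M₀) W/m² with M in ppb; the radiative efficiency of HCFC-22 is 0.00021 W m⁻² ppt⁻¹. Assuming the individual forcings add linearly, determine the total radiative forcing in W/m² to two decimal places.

CO₂: 4.84 × ln(539/277) = 4.84 × ln(1.94585) = 4.84 × 0.66570 = 3.2220 W/m².
N₂O: 0.120 × (√372 − √269) = 0.120 × (19.2873 − 16.4012) = 0.120 × 2.8861 = 0.3463 W/m².
HCFC-22: ΔF = 0.00021 × (248 − 1) = 0.00021 × 247 = 0.0519 W/m².
Total ΔF = 3.2220 + 0.3463 + 0.0519 = 3.6202 W/m².

ΔF = 3.62 W/m²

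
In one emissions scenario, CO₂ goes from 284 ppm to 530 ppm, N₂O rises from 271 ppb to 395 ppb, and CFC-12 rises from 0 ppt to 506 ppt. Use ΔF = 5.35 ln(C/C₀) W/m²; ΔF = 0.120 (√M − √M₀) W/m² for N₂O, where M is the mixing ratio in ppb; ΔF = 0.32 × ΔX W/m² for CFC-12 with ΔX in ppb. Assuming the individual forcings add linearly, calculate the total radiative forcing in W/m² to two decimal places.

ΔF = 3.91 W/m²

CO₂: 5.35 × ln(530/284) = 5.35 × ln(1.86620) = 5.35 × 0.62390 = 3.3379 W/m².
N₂O: 0.120 × (√395 − √271) = 0.120 × (19.8746 − 16.4621) = 0.120 × 3.4125 = 0.4095 W/m².
CFC-12: Δ = 506 − 0 = 506 ppt = 0.506 ppb; ΔF = 0.32 × 0.506 = 0.1619 W/m².
Total ΔF = 3.3379 + 0.4095 + 0.1619 = 3.9093 W/m².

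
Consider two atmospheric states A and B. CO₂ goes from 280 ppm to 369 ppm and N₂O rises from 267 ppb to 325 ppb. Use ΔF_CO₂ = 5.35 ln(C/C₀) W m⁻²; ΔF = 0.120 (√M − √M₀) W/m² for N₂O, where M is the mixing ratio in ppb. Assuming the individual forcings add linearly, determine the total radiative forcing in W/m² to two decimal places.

ΔF = 1.68 W/m²

CO₂: 5.35 × ln(369/280) = 5.35 × ln(1.31786) = 5.35 × 0.27601 = 1.4767 W/m².
N₂O: 0.120 × (√325 − √267) = 0.120 × (18.0278 − 16.3401) = 0.120 × 1.6877 = 0.2025 W/m².
Total ΔF = 1.4767 + 0.2025 = 1.6792 W/m².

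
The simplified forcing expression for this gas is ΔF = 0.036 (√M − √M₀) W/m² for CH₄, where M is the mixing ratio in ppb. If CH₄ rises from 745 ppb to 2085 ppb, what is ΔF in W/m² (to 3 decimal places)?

CH₄: 0.036 × (√2085 − √745) = 0.036 × (45.6618 − 27.2947) = 0.036 × 18.3671 = 0.6612 W/m².

ΔF = 0.661 W/m²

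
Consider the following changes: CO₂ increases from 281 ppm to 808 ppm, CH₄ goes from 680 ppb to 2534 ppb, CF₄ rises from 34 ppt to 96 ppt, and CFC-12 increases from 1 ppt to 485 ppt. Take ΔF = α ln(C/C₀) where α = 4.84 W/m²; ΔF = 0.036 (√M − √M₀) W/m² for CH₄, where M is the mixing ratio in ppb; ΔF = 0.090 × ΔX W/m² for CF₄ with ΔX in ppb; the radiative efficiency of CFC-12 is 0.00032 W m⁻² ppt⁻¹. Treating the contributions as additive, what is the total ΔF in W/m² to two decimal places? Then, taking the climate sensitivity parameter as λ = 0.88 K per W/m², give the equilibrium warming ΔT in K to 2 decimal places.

ΔF = 6.15 W/m²; ΔT = 5.41 K

CO₂: 4.84 × ln(808/281) = 4.84 × ln(2.87544) = 4.84 × 1.05621 = 5.1121 W/m².
CH₄: 0.036 × (√2534 − √680) = 0.036 × (50.3389 − 26.0768) = 0.036 × 24.2621 = 0.8734 W/m².
CF₄: Δ = 96 − 34 = 62 ppt = 0.062 ppb; ΔF = 0.090 × 0.062 = 0.0056 W/m².
CFC-12: ΔF = 0.00032 × (485 − 1) = 0.00032 × 484 = 0.1549 W/m².
Total ΔF = 5.1121 + 0.8734 + 0.0056 + 0.1549 = 6.1460 W/m².
ΔT = λ ΔF = 0.88 × 6.15 = 5.4120 K.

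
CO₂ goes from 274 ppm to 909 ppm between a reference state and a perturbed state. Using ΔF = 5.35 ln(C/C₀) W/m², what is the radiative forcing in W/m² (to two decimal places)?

CO₂: 5.35 × ln(909/274) = 5.35 × ln(3.31752) = 5.35 × 1.19922 = 6.4158 W/m².

ΔF = 6.42 W/m²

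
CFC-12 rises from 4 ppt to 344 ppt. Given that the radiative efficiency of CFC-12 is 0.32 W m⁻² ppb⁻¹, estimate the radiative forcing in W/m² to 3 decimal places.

ΔF = 0.109 W/m²

CFC-12: Δ = 344 − 4 = 340 ppt = 0.340 ppb; ΔF = 0.32 × 0.340 = 0.1088 W/m².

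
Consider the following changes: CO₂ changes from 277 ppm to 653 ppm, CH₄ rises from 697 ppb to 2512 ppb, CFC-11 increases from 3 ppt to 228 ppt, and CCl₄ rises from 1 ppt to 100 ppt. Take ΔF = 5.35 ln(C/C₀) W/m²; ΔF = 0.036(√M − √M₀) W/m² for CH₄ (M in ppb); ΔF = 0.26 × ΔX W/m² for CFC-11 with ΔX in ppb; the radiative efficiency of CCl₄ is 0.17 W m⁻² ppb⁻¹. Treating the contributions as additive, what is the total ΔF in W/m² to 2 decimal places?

CO₂: 5.35 × ln(653/277) = 5.35 × ln(2.35740) = 5.35 × 0.85756 = 4.5879 W/m².
CH₄: 0.036 × (√2512 − √697) = 0.036 × (50.1199 − 26.4008) = 0.036 × 23.7191 = 0.8539 W/m².
CFC-11: Δ = 228 − 3 = 225 ppt = 0.225 ppb; ΔF = 0.26 × 0.225 = 0.0585 W/m².
CCl₄: Δ = 100 − 1 = 99 ppt = 0.099 ppb; ΔF = 0.17 × 0.099 = 0.0168 W/m².
Total ΔF = 4.5879 + 0.8539 + 0.0585 + 0.0168 = 5.5171 W/m².

ΔF = 5.52 W/m²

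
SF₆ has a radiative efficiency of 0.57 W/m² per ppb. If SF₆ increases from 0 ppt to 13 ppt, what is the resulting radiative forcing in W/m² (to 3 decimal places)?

SF₆: Δ = 13 − 0 = 13 ppt = 0.013 ppb; ΔF = 0.57 × 0.013 = 0.0074 W/m².

ΔF = 0.007 W/m²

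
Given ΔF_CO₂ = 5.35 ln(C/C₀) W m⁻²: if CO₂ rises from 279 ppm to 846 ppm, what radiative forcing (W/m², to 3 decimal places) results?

CO₂: 5.35 × ln(846/279) = 5.35 × ln(3.03226) = 5.35 × 1.10931 = 5.9348 W/m².

ΔF = 5.935 W/m²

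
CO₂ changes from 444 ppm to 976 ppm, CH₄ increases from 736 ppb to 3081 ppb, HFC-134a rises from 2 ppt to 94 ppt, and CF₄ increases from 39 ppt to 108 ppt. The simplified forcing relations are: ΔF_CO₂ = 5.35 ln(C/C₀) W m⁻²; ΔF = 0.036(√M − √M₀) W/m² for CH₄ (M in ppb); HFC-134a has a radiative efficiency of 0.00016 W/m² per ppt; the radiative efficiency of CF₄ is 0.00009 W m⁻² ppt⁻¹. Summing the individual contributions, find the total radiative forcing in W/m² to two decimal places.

CO₂: 5.35 × ln(976/444) = 5.35 × ln(2.19820) = 5.35 × 0.78764 = 4.2139 W/m².
CH₄: 0.036 × (√3081 − √736) = 0.036 × (55.5068 − 27.1293) = 0.036 × 28.3775 = 1.0216 W/m².
HFC-134a: ΔF = 0.00016 × (94 − 2) = 0.00016 × 92 = 0.0147 W/m².
CF₄: ΔF = 0.00009 × (108 − 39) = 0.00009 × 69 = 0.0062 W/m².
Total ΔF = 4.2139 + 1.0216 + 0.0147 + 0.0062 = 5.2564 W/m².

ΔF = 5.26 W/m²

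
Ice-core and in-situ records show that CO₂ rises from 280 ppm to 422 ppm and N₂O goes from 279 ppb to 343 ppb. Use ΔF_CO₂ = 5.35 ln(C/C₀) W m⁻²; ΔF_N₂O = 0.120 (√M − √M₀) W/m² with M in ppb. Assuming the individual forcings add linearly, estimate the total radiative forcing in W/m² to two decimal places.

CO₂: 5.35 × ln(422/280) = 5.35 × ln(1.50714) = 5.35 × 0.41021 = 2.1946 W/m².
N₂O: 0.120 × (√343 − √279) = 0.120 × (18.5203 − 16.7033) = 0.120 × 1.8170 = 0.2180 W/m².
Total ΔF = 2.1946 + 0.2180 = 2.4126 W/m².

ΔF = 2.41 W/m²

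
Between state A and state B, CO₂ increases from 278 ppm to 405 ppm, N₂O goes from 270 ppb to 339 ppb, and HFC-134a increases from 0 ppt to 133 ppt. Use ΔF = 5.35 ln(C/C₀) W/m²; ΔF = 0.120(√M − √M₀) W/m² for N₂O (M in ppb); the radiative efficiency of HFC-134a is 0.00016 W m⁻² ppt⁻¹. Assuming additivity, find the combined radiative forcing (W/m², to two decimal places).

ΔF = 2.27 W/m²

CO₂: 5.35 × ln(405/278) = 5.35 × ln(1.45683) = 5.35 × 0.37626 = 2.0130 W/m².
N₂O: 0.120 × (√339 − √270) = 0.120 × (18.4120 − 16.4317) = 0.120 × 1.9803 = 0.2376 W/m².
HFC-134a: ΔF = 0.00016 × (133 − 0) = 0.00016 × 133 = 0.0213 W/m².
Total ΔF = 2.0130 + 0.2376 + 0.0213 = 2.2719 W/m².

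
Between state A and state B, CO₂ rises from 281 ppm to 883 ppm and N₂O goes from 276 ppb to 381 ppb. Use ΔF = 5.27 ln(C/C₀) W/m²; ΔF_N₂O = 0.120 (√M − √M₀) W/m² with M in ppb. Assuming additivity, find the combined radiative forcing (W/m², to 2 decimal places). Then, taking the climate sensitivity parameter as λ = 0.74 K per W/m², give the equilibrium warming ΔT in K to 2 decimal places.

ΔF = 6.38 W/m²; ΔT = 4.72 K

CO₂: 5.27 × ln(883/281) = 5.27 × ln(3.14235) = 5.27 × 1.14497 = 6.0340 W/m².
N₂O: 0.120 × (√381 − √276) = 0.120 × (19.5192 − 16.6132) = 0.120 × 2.9060 = 0.3487 W/m².
Total ΔF = 6.0340 + 0.3487 = 6.3827 W/m².
ΔT = λ ΔF = 0.74 × 6.38 = 4.7212 K.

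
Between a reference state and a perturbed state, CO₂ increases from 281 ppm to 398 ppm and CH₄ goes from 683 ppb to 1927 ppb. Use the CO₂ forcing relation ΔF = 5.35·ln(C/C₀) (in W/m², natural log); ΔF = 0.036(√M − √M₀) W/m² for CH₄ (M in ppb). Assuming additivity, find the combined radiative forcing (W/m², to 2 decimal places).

CO₂: 5.35 × ln(398/281) = 5.35 × ln(1.41637) = 5.35 × 0.34810 = 1.8623 W/m².
CH₄: 0.036 × (√1927 − √683) = 0.036 × (43.8976 − 26.1343) = 0.036 × 17.7633 = 0.6395 W/m².
Total ΔF = 1.8623 + 0.6395 = 2.5018 W/m².

ΔF = 2.50 W/m²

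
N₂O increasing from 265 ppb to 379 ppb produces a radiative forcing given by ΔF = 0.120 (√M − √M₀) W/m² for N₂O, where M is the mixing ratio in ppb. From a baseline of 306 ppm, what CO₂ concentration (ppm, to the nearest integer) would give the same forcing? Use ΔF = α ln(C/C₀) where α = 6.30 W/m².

N₂O forcing: 0.120 × (√379 − √265) = 0.120 × (19.4679 − 16.2788) = 0.120 × 3.1891 = 0.38269 W/m².
Set 6.30 ln(C/306) = 0.38269: ln(C/306) = 0.38269/6.30 = 0.06074, so C = 306 × e^0.06074 = 306 × 1.06262 = 325.16 ppm.

C ≈ 325 ppm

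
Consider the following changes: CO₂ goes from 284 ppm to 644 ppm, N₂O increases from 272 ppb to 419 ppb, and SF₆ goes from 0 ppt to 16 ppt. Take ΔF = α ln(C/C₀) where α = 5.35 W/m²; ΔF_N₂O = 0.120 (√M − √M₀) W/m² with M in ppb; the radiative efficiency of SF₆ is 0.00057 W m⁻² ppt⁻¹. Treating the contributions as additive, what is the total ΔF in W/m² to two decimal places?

CO₂: 5.35 × ln(644/284) = 5.35 × ln(2.26761) = 5.35 × 0.81873 = 4.3802 W/m².
N₂O: 0.120 × (√419 − √272) = 0.120 × (20.4695 − 16.4924) = 0.120 × 3.9771 = 0.4773 W/m².
SF₆: ΔF = 0.00057 × (16 − 0) = 0.00057 × 16 = 0.0091 W/m².
Total ΔF = 4.3802 + 0.4773 + 0.0091 = 4.8666 W/m².

ΔF = 4.87 W/m²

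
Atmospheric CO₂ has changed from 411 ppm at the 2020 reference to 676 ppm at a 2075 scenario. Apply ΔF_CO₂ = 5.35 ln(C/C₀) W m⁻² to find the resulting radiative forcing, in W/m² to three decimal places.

ΔF = 2.662 W/m²

CO₂: 5.35 × ln(676/411) = 5.35 × ln(1.64477) = 5.35 × 0.49760 = 2.6622 W/m².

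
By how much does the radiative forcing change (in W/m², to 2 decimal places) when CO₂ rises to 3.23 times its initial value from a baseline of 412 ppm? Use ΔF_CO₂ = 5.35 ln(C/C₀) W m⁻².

ΔF = 5.35 × ln(3.23) = 5.35 × 1.17248 = 6.2728 W/m².

ΔF = 6.27 W/m²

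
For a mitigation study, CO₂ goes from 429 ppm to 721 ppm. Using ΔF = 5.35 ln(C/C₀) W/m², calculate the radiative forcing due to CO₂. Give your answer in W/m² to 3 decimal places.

CO₂: 5.35 × ln(721/429) = 5.35 × ln(1.68065) = 5.35 × 0.51918 = 2.7776 W/m².

ΔF = 2.778 W/m²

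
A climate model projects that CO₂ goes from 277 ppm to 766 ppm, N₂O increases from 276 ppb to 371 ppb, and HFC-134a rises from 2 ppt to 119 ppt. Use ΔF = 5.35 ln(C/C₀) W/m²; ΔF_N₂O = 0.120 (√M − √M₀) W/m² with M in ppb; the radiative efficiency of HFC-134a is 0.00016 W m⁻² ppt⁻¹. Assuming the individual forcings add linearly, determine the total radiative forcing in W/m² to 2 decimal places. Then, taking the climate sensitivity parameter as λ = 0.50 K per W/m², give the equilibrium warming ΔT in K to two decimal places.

CO₂: 5.35 × ln(766/277) = 5.35 × ln(2.76534) = 5.35 × 1.01716 = 5.4418 W/m².
N₂O: 0.120 × (√371 − √276) = 0.120 × (19.2614 − 16.6132) = 0.120 × 2.6482 = 0.3178 W/m².
HFC-134a: ΔF = 0.00016 × (119 − 2) = 0.00016 × 117 = 0.0187 W/m².
Total ΔF = 5.4418 + 0.3178 + 0.0187 = 5.7783 W/m².
ΔT = λ ΔF = 0.50 × 5.78 = 2.8900 K.

ΔF = 5.78 W/m²; ΔT = 2.89 K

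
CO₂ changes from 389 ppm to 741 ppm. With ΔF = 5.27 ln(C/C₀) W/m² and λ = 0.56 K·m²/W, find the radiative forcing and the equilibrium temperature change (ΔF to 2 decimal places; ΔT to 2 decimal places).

CO₂: 5.27 × ln(741/389) = 5.27 × ln(1.90488) = 5.27 × 0.64442 = 3.3961 W/m².
ΔT = λ ΔF = 0.56 × 3.40 = 1.9040 K.

ΔF = 3.40 W/m²; ΔT = 1.90 K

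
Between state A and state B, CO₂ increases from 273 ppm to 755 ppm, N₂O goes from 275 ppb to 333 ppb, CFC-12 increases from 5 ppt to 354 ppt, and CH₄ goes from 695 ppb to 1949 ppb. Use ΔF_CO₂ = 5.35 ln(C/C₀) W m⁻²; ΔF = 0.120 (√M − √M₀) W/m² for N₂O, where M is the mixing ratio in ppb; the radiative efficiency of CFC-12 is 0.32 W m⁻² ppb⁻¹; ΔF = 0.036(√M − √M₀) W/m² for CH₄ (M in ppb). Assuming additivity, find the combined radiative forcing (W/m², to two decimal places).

ΔF = 6.39 W/m²

CO₂: 5.35 × ln(755/273) = 5.35 × ln(2.76557) = 5.35 × 1.01725 = 5.4423 W/m².
N₂O: 0.120 × (√333 − √275) = 0.120 × (18.2483 − 16.5831) = 0.120 × 1.6652 = 0.1998 W/m².
CFC-12: Δ = 354 − 5 = 349 ppt = 0.349 ppb; ΔF = 0.32 × 0.349 = 0.1117 W/m².
CH₄: 0.036 × (√1949 − √695) = 0.036 × (44.1475 − 26.3629) = 0.036 × 17.7846 = 0.6402 W/m².
Total ΔF = 5.4423 + 0.1998 + 0.1117 + 0.6402 = 6.3940 W/m².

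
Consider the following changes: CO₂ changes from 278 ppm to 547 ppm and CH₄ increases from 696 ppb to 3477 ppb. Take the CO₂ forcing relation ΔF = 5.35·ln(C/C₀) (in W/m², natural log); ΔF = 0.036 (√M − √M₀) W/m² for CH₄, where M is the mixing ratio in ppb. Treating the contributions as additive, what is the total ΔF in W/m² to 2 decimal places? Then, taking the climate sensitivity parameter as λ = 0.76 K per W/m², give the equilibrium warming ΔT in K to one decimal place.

ΔF = 4.79 W/m²; ΔT = 3.6 K

CO₂: 5.35 × ln(547/278) = 5.35 × ln(1.96763) = 5.35 × 0.67683 = 3.6210 W/m².
CH₄: 0.036 × (√3477 − √696) = 0.036 × (58.9661 − 26.3818) = 0.036 × 32.5843 = 1.1730 W/m².
Total ΔF = 3.6210 + 1.1730 = 4.7940 W/m².
ΔT = λ ΔF = 0.76 × 4.79 = 3.6404 K.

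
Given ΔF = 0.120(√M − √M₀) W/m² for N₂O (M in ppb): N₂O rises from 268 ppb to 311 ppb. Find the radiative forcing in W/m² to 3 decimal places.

ΔF = 0.152 W/m²

N₂O: 0.120 × (√311 − √268) = 0.120 × (17.6352 − 16.3707) = 0.120 × 1.2645 = 0.1517 W/m².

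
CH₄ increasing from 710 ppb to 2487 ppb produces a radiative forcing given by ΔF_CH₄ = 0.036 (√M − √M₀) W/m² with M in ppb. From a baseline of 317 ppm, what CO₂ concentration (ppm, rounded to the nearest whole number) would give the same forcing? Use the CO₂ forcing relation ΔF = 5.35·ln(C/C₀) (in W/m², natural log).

CH₄ forcing: 0.036 × (√2487 − √710) = 0.036 × (49.8698 − 26.6458) = 0.036 × 23.2240 = 0.83606 W/m².
Set 5.35 ln(C/317) = 0.83606: ln(C/317) = 0.83606/5.35 = 0.15627, so C = 317 × e^0.15627 = 317 × 1.16914 = 370.62 ppm.

C ≈ 371 ppm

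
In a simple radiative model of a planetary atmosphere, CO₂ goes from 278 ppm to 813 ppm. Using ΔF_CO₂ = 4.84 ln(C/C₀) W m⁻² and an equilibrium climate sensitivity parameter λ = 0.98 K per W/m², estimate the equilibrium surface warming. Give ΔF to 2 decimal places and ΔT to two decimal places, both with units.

CO₂: 4.84 × ln(813/278) = 4.84 × ln(2.92446) = 4.84 × 1.07311 = 5.1939 W/m².
ΔT = λ ΔF = 0.98 × 5.19 = 5.0862 K.

ΔF = 5.19 W/m²; ΔT = 5.09 K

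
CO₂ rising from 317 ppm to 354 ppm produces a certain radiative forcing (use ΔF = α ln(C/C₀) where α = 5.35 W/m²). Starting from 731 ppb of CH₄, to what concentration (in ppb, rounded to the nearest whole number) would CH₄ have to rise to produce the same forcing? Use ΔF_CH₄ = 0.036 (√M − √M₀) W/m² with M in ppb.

CO₂ forcing: 5.35 × ln(354/317) = 5.35 × 0.110395 = 0.59061 W/m².
Set 0.036(√M − √731) = 0.59061: √M = 0.59061/0.036 + √731 = 16.4058 + 27.0370 = 43.4428.
M = (43.4428)² = 1887.28 ppb.

M ≈ 1887 ppb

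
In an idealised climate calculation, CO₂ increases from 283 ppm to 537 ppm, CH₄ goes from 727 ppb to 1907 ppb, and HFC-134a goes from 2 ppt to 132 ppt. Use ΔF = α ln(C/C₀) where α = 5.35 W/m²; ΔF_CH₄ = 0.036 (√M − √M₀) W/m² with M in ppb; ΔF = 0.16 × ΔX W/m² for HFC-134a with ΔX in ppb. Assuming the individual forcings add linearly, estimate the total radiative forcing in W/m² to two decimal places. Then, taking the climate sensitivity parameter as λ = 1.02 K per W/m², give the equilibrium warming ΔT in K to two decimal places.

CO₂: 5.35 × ln(537/283) = 5.35 × ln(1.89753) = 5.35 × 0.64055 = 3.4269 W/m².
CH₄: 0.036 × (√1907 − √727) = 0.036 × (43.6692 − 26.9629) = 0.036 × 16.7063 = 0.6014 W/m².
HFC-134a: Δ = 132 − 2 = 130 ppt = 0.130 ppb; ΔF = 0.16 × 0.130 = 0.0208 W/m².
Total ΔF = 3.4269 + 0.6014 + 0.0208 = 4.0491 W/m².
ΔT = λ ΔF = 1.02 × 4.05 = 4.1310 K.

ΔF = 4.05 W/m²; ΔT = 4.13 K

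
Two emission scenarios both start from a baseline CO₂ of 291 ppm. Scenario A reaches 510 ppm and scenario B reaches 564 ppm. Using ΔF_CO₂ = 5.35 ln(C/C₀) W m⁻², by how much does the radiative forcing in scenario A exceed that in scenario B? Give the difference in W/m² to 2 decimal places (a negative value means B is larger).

ΔF_A − ΔF_B = -0.54 W/m²

ΔF_A = 5.35 ln(510/291) = 5.35 × 0.56109 = 3.0018 W/m².
ΔF_B = 5.35 ln(564/291) = 5.35 × 0.66173 = 3.5403 W/m².
Difference: 3.0018 − 3.5403 = -0.5385 W/m².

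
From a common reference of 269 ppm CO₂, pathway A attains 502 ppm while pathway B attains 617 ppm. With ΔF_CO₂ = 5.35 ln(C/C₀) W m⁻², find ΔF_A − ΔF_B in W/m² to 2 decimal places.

ΔF_A = 5.35 ln(502/269) = 5.35 × 0.62389 = 3.3378 W/m².
ΔF_B = 5.35 ln(617/269) = 5.35 × 0.83016 = 4.4414 W/m².
Difference: 3.3378 − 4.4414 = -1.1036 W/m².

ΔF_A − ΔF_B = -1.10 W/m²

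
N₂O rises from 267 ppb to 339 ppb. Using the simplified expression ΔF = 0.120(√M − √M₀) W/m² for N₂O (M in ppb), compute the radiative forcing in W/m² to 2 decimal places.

ΔF = 0.25 W/m²

N₂O: 0.120 × (√339 − √267) = 0.120 × (18.4120 − 16.3401) = 0.120 × 2.0719 = 0.2486 W/m².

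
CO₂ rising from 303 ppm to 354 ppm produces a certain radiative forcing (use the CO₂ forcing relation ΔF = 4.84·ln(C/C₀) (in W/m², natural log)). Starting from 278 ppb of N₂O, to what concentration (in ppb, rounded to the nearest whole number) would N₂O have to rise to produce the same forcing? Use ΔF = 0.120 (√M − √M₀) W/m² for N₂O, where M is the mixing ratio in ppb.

CO₂ forcing: 4.84 × ln(354/303) = 4.84 × 0.155564 = 0.75293 W/m².
Set 0.120(√M − √278) = 0.75293: √M = 0.75293/0.120 + √278 = 6.2744 + 16.6733 = 22.9477.
M = (22.9477)² = 526.60 ppb.

M ≈ 527 ppb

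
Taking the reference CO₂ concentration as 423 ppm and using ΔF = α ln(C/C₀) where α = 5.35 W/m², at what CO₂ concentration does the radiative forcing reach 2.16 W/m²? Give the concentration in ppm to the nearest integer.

C ≈ 633 ppm

Set 5.35 ln(C/423) = 2.16, so ln(C/423) = 2.16/5.35 = 0.40374.
Then C/423 = e^0.40374 = 1.49741, giving C = 423 × 1.49741 = 633.40 ppm.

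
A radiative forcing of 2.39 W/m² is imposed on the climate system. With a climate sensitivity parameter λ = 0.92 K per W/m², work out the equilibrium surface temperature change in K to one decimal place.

ΔT = λ ΔF = 0.92 × 2.39 = 2.1988 K.

ΔT = 2.2 K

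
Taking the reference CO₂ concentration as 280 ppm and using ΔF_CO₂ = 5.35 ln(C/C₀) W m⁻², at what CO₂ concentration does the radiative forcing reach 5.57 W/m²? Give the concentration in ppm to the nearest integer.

C ≈ 793 ppm

Set 5.35 ln(C/280) = 5.57, so ln(C/280) = 5.57/5.35 = 1.04112.
Then C/280 = e^1.04112 = 2.83239, giving C = 280 × 2.83239 = 793.07 ppm.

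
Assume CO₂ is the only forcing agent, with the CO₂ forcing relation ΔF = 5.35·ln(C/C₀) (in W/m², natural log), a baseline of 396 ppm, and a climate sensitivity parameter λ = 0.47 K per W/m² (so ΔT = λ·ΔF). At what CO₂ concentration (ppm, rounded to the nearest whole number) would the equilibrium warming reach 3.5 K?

Required forcing: ΔF = ΔT/λ = 3.5/0.47 = 7.4468 W/m².
Then ln(C/396) = ΔF/5.35 = 7.4468/5.35 = 1.39193.
So C = 396 × e^1.39193 = 396 × 4.02261 = 1592.95 ppm.

C ≈ 1593 ppm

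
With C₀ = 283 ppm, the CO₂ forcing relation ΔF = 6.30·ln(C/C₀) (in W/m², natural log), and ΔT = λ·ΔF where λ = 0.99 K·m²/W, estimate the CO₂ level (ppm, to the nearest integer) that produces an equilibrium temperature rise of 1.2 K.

Required forcing: ΔF = ΔT/λ = 1.2/0.99 = 1.2121 W/m².
Then ln(C/283) = ΔF/6.30 = 1.2121/6.30 = 0.19240.
So C = 283 × e^0.19240 = 283 × 1.21216 = 343.04 ppm.

C ≈ 343 ppm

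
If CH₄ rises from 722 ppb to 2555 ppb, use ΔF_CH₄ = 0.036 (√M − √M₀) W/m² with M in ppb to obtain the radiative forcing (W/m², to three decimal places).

ΔF = 0.852 W/m²

CH₄: 0.036 × (√2555 − √722) = 0.036 × (50.5470 − 26.8701) = 0.036 × 23.6769 = 0.8524 W/m².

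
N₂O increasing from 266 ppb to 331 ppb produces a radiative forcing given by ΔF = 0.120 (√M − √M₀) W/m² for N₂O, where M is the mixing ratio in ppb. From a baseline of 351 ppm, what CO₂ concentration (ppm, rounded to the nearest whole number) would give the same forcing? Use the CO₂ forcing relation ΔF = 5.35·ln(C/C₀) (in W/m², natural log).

N₂O forcing: 0.120 × (√331 − √266) = 0.120 × (18.1934 − 16.3095) = 0.120 × 1.8839 = 0.22607 W/m².
Set 5.35 ln(C/351) = 0.22607: ln(C/351) = 0.22607/5.35 = 0.04226, so C = 351 × e^0.04226 = 351 × 1.04317 = 366.15 ppm.

C ≈ 366 ppm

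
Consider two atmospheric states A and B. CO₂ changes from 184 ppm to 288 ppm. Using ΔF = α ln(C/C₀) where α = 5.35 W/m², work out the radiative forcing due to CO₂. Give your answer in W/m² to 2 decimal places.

CO₂ absorption bands are partially saturated, so forcing scales with the logarithm of the concentration ratio.
CO₂: 5.35 × ln(288/184) = 5.35 × ln(1.56522) = 5.35 × 0.44803 = 2.3970 W/m².

ΔF = 2.40 W/m²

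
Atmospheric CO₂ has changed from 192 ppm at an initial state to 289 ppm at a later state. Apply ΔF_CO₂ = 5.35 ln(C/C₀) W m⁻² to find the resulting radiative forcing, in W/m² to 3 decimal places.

CO₂: 5.35 × ln(289/192) = 5.35 × ln(1.50521) = 5.35 × 0.40893 = 2.1878 W/m².

ΔF = 2.188 W/m²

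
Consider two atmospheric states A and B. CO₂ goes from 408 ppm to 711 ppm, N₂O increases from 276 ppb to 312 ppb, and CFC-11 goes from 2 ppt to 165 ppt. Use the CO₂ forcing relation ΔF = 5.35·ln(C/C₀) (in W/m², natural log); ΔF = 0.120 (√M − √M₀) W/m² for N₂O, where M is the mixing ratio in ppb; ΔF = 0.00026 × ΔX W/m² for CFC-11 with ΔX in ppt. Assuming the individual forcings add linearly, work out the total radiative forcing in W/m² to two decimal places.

CO₂: 5.35 × ln(711/408) = 5.35 × ln(1.74265) = 5.35 × 0.55541 = 2.9714 W/m².
N₂O: 0.120 × (√312 − √276) = 0.120 × (17.6635 − 16.6132) = 0.120 × 1.0503 = 0.1260 W/m².
CFC-11: ΔF = 0.00026 × (165 − 2) = 0.00026 × 163 = 0.0424 W/m².
Total ΔF = 2.9714 + 0.1260 + 0.0424 = 3.1398 W/m².

ΔF = 3.14 W/m²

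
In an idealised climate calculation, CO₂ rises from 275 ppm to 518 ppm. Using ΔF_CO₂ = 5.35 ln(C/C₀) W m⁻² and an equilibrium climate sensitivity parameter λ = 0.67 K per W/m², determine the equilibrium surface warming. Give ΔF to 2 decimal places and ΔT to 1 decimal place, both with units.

CO₂: 5.35 × ln(518/275) = 5.35 × ln(1.88364) = 5.35 × 0.63321 = 3.3877 W/m².
ΔT = λ ΔF = 0.67 × 3.39 = 2.2713 K.

ΔF = 3.39 W/m²; ΔT = 2.3 K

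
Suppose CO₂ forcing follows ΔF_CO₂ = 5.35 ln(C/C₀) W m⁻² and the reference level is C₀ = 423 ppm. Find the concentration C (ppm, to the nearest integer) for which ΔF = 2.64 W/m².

Set 5.35 ln(C/423) = 2.64, so ln(C/423) = 2.64/5.35 = 0.49346.
Then C/423 = e^0.49346 = 1.63797, giving C = 423 × 1.63797 = 692.86 ppm.

C ≈ 693 ppm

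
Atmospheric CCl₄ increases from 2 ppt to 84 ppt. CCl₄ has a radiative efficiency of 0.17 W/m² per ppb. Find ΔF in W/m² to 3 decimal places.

CCl₄: Δ = 84 − 2 = 82 ppt = 0.082 ppb; ΔF = 0.17 × 0.082 = 0.0139 W/m².

ΔF = 0.014 W/m²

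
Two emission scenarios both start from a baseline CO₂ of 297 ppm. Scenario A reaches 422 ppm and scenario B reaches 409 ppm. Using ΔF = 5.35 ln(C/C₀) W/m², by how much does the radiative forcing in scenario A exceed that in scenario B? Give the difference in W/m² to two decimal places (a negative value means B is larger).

ΔF_A = 5.35 ln(422/297) = 5.35 × 0.35127 = 1.8793 W/m².
ΔF_B = 5.35 ln(409/297) = 5.35 × 0.31998 = 1.7119 W/m².
Difference: 1.8793 − 1.7119 = 0.1674 W/m².

ΔF_A − ΔF_B = 0.17 W/m²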